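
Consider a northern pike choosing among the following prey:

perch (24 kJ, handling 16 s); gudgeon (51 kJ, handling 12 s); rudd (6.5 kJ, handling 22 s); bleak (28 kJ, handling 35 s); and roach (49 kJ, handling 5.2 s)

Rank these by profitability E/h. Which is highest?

roach

In descending order of E/h:
roach: 49/5.2 = 9.42 kJ/s
gudgeon: 51/12 = 4.25 kJ/s
perch: 24/16 = 1.5 kJ/s
bleak: 28/35 = 0.8 kJ/s
rudd: 6.5/22 = 0.295 kJ/s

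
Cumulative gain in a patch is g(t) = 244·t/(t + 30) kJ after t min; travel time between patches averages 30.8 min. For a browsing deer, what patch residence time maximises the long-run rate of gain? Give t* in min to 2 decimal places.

Optimal t* satisfies g'(t*) = g(t*)/(T + t*).
g'(t) = 244·30/(t + 30)². Setting 244·30/(t+30)² = 244t/[(t+30)(30.8+t)] gives 30(30.8+t) = t(t+30), so t² = 30×30.8 = 924.
t* = √924 = 30.4 min.

30.40 min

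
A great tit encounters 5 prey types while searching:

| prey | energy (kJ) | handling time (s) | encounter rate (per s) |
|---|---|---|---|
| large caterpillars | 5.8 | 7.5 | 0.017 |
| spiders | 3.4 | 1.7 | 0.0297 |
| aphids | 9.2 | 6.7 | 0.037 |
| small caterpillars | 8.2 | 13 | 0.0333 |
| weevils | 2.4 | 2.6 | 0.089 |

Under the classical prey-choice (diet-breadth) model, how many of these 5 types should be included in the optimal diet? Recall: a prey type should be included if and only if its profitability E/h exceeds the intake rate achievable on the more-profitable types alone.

Profitabilities (E/h, kJ/s): spiders 2, aphids 1.37, weevils 0.923, large caterpillars 0.773, small caterpillars 0.631. Add prey in this order while the next type's profitability exceeds the intake rate on those already taken.
Rate on top 1: 0.09613. aphids: 1.37 > 0.09613 → include.
Rate on top 2: 0.3399. weevils: 0.923 > 0.3399 → include.
Rate on top 3: 0.4282. large caterpillars: 0.773 > 0.4282 → include.
Rate on top 4: 0.4547. small caterpillars: 0.631 > 0.4547 → include.
Optimal diet: spiders, aphids, weevils, large caterpillars, small caterpillars — 5 of 5 types.

5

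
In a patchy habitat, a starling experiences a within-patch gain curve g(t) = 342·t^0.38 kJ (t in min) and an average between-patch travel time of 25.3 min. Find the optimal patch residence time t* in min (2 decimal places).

Optimal t* satisfies g'(t*) = g(t*)/(T + t*).
g'(t) = 0.38·342·t^-0.62. Setting 0.38·342·t^-0.62 = 342·t^0.38/(25.3+t) gives 0.38(25.3+t) = t, so 0.62·t = 0.38×25.3.
t* = 0.38×25.3/0.62 = 15.51 min.

15.51 min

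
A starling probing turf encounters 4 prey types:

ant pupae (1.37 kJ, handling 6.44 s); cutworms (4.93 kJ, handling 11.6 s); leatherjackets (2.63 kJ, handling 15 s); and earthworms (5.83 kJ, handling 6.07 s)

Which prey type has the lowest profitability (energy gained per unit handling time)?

leatherjackets

In descending order of E/h:
earthworms: 5.83/6.07 = 0.96 kJ/s
cutworms: 4.93/11.6 = 0.425 kJ/s
ant pupae: 1.37/6.44 = 0.213 kJ/s
leatherjackets: 2.63/15 = 0.175 kJ/s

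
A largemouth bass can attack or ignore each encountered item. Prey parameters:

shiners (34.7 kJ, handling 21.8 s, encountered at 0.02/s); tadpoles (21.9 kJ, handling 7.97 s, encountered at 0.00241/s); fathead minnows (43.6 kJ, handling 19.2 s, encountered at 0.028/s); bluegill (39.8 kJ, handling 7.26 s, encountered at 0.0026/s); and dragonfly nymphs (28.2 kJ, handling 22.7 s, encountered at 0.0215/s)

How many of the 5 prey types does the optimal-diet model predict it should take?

5

E/h in descending order: bluegill 5.48, tadpoles 2.75, fathead minnows 2.27, shiners 1.59, dragonfly nymphs 1.24 kJ/s. The optimal diet is the largest prefix of this list for which every included type satisfies E_i/h_i > R on the types above it.
Rate on top 1: 0.1016. tadpoles: 2.75 > 0.1016 → include.
Rate on top 2: 0.1505. fathead minnows: 2.27 > 0.1505 → include.
Rate on top 3: 0.8739. shiners: 1.59 > 0.8739 → include.
Rate on top 4: 1.03. dragonfly nymphs: 1.24 > 1.03 → include.
Optimal diet: bluegill, tadpoles, fathead minnows, shiners, dragonfly nymphs — 5 of 5 types.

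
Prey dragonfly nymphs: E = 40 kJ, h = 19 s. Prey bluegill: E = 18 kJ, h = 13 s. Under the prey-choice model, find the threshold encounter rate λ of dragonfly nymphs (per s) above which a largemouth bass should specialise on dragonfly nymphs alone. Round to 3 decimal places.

The zero-one rule: include bluegill iff E₂/h₂ > λE₁/(1+λh₁). Equality gives the switch point.
λE₁h₂ = E₂ + λE₂h₁ ⇒ λ = E₂/(E₁h₂ − E₂h₁) = 18/(520 − 342) = 0.1011 per s.

0.101 per s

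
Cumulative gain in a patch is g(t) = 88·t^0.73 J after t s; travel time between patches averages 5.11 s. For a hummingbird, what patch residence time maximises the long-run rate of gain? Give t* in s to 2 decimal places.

13.82 s

Maximise g(t)/(T+t): set derivative to zero → g'(t)(T+t) = g(t).
g'(t) = 0.73·88·t^-0.27. Setting 0.73·88·t^-0.27 = 88·t^0.73/(5.11+t) gives 0.73(5.11+t) = t, so 0.27·t = 0.73×5.11.
t* = 0.73×5.11/0.27 = 13.82 s.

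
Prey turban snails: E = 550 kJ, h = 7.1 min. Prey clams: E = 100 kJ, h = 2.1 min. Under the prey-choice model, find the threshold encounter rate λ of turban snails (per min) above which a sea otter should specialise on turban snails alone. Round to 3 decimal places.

0.225 per min

The zero-one rule: include clams iff E₂/h₂ > λE₁/(1+λh₁). Equality gives the switch point.
λE₁h₂ = E₂ + λE₂h₁ ⇒ λ = E₂/(E₁h₂ − E₂h₁) = 100/(1155 − 710) = 0.2247 per min.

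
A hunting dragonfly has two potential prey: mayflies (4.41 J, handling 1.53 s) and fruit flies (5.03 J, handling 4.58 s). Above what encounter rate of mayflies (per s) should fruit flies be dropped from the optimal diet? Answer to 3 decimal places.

At the threshold, the rate on mayflies alone equals the profitability of fruit flies: λ·4.41/(1 + λ·1.53) = 5.03/4.58 = 1.098.
Rearranging, λ(4.41 − 1.098×1.53) = 1.098, so λ = 1.098/2.73 = 0.4023 per s.

0.402 per s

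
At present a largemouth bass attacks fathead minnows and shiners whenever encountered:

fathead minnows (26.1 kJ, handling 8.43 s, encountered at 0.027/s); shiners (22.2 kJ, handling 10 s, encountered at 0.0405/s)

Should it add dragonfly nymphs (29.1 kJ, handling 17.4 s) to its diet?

Yes

On fathead minnows and shiners alone, R = ΣλE/(1+Σλh) = 1.604/1.633 = 0.9824 kJ/s.
dragonfly nymphs: E/h = 29.1/17.4 = 1.672 kJ/s.
Since 1.672 > R, including dragonfly nymphs increases the long-run rate.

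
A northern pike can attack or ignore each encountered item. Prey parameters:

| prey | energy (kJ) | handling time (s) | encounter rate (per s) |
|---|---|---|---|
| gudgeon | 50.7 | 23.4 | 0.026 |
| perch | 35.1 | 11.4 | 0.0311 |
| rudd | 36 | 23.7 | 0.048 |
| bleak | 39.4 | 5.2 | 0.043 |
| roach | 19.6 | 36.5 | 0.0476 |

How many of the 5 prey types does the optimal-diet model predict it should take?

Profitabilities (E/h, kJ/s): bleak 7.58, perch 3.08, gudgeon 2.17, rudd 1.52, roach 0.537. Add prey in this order while the next type's profitability exceeds the intake rate on those already taken.
Rate on top 1: 1.385. perch: 3.08 > 1.385 → include.
Rate on top 2: 1.765. gudgeon: 2.17 > 1.765 → include.
Rate on top 3: 1.877. rudd: 1.52 < 1.877 → exclude; stop.
Optimal diet: bleak, perch, gudgeon — 3 of 5 types.

3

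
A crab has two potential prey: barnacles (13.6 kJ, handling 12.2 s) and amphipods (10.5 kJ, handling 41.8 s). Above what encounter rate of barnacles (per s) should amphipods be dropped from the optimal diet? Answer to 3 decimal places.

0.024 per s

At the threshold, the rate on barnacles alone equals the profitability of amphipods: λ·13.6/(1 + λ·12.2) = 10.5/41.8 = 0.2512.
Rearranging, λ(13.6 − 0.2512×12.2) = 0.2512, so λ = 0.2512/10.54 = 0.02384 per s.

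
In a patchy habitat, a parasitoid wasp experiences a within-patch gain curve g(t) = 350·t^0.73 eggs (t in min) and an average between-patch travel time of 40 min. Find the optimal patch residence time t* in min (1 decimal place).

108.1 min

Optimal t* satisfies g'(t*) = g(t*)/(T + t*).
g'(t) = 0.73·350·t^-0.27. Setting 0.73·350·t^-0.27 = 350·t^0.73/(40+t) gives 0.73(40+t) = t, so 0.27·t = 0.73×40.
t* = 0.73×40/0.27 = 108.1 min.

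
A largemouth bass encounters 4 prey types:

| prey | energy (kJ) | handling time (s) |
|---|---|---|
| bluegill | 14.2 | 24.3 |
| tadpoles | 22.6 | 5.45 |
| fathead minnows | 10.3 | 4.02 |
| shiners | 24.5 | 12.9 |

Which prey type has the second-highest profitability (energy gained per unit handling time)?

Profitability E/h (kJ/s): bluegill = 14.2/24.3 = 0.584, tadpoles = 22.6/5.45 = 4.15, fathead minnows = 10.3/4.02 = 2.56, shiners = 24.5/12.9 = 1.9.
Ranked: tadpoles > fathead minnows > shiners > bluegill.

fathead minnows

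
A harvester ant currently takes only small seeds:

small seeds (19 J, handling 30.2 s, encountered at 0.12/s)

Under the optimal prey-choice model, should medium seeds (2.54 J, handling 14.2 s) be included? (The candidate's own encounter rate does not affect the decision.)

On small seeds alone, R = ΣλE/(1+Σλh) = 2.28/4.624 = 0.4931 J/s.
medium seeds: E/h = 2.54/14.2 = 0.1789 J/s.
Since 0.1789 < R, time spent handling medium seeds is better spent searching.

No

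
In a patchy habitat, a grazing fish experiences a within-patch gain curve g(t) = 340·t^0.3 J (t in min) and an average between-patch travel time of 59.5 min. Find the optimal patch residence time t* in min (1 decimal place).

25.5 min

Optimal t* satisfies g'(t*) = g(t*)/(T + t*).
g'(t) = 0.3·340·t^-0.7. Setting 0.3·340·t^-0.7 = 340·t^0.3/(59.5+t) gives 0.3(59.5+t) = t, so 0.70·t = 0.3×59.5.
t* = 0.3×59.5/0.70 = 25.5 min.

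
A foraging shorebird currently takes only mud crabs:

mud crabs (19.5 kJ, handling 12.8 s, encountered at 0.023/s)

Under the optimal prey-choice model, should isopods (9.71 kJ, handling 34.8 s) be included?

No

On mud crabs alone, R = ΣλE/(1+Σλh) = 0.4485/1.294 = 0.3465 kJ/s.
Profitability of isopods: 9.71/34.8 = 0.279 kJ/s.
Since 0.279 < R, time spent handling isopods is better spent searching.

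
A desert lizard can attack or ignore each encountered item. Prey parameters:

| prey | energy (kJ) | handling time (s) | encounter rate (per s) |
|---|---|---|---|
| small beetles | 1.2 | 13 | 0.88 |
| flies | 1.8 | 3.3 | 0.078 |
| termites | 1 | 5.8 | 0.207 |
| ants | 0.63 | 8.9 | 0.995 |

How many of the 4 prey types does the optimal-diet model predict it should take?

Profitabilities (E/h, kJ/s): flies 0.545, termites 0.172, small beetles 0.0923, ants 0.0708. Add prey in this order while the next type's profitability exceeds the intake rate on those already taken.
Rate on top 1: 0.1117. termites: 0.172 > 0.1117 → include.
Rate on top 2: 0.1413. small beetles: 0.0923 < 0.1413 → exclude; stop.
Optimal diet: flies, termites — 2 of 4 types.

2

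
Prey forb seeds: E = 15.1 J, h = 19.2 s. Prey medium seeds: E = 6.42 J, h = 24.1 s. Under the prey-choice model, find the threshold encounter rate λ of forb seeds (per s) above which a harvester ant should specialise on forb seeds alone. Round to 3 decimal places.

The zero-one rule: include medium seeds iff E₂/h₂ > λE₁/(1+λh₁). Equality gives the switch point.
λE₁h₂ = E₂ + λE₂h₁ ⇒ λ = E₂/(E₁h₂ − E₂h₁) = 6.42/(363.9 − 123.3) = 0.02668 per s.

0.027 per s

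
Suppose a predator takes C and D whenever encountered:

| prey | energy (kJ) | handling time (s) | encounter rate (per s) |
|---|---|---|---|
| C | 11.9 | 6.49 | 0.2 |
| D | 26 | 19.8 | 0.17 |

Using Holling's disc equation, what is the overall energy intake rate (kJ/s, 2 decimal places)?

1.20 kJ/s

R = (0.2×11.9 + 0.17×26) / (1 + 0.2×6.49 + 0.17×19.8) = 6.8/5.664 = 1.201 kJ/s.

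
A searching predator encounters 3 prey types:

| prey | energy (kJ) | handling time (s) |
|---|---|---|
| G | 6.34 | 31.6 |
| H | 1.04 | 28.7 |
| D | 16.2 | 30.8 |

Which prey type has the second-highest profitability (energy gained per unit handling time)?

G

Profitability E/h (kJ/s): G = 6.34/31.6 = 0.201, H = 1.04/28.7 = 0.0362, D = 16.2/30.8 = 0.526.
Ranked: D > G > H.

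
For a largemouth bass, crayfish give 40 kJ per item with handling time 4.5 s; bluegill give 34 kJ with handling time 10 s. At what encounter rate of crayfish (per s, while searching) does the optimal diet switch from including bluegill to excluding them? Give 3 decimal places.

At the threshold, the rate on crayfish alone equals the profitability of bluegill: λ·40/(1 + λ·4.5) = 34/10 = 3.4.
Rearranging, λ(40 − 3.4×4.5) = 3.4, so λ = 3.4/24.7 = 0.1377 per s.

0.138 per s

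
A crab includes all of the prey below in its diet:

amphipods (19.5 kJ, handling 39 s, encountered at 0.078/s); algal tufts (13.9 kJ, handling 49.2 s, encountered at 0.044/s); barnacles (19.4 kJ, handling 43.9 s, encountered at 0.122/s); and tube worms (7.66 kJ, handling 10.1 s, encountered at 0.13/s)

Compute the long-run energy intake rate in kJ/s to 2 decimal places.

0.43 kJ/s

R = (0.078×19.5 + 0.044×13.9 + 0.122×19.4 + 0.13×7.66) / (1 + 0.078×39 + 0.044×49.2 + 0.122×43.9 + 0.13×10.1) = 5.495/12.88 = 0.4268 kJ/s.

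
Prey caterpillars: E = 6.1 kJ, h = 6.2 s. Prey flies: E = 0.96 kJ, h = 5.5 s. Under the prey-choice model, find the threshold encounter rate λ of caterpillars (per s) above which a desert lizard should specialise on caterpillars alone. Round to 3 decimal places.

0.035 per s

The zero-one rule: include flies iff E₂/h₂ > λE₁/(1+λh₁). Equality gives the switch point.
λE₁h₂ = E₂ + λE₂h₁ ⇒ λ = E₂/(E₁h₂ − E₂h₁) = 0.96/(33.55 − 5.952) = 0.03479 per s.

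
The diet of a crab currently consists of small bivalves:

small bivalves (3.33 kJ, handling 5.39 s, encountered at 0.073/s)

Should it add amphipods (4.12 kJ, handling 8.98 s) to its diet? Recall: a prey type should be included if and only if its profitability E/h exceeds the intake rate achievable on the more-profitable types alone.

Yes

Intake rate on the current diet: R = (0.073×3.33) / (1 + 0.073×5.39) = 0.2431/1.393 = 0.1744 kJ/s.
amphipods: E/h = 4.12/8.98 = 0.4588 kJ/s.
Since 0.4588 > R, including amphipods increases the long-run rate.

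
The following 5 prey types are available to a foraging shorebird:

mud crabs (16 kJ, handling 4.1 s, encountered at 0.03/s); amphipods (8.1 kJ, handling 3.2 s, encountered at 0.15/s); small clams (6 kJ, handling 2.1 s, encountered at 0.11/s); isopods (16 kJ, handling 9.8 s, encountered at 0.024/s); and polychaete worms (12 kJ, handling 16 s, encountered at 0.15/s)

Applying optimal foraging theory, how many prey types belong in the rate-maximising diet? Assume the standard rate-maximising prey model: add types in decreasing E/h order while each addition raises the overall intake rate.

E/h in descending order: mud crabs 3.9, small clams 2.86, amphipods 2.53, isopods 1.63, polychaete worms 0.75 kJ/s. The optimal diet is the largest prefix of this list for which every included type satisfies E_i/h_i > R on the types above it.
Rate on top 1: 0.4274. small clams: 2.86 > 0.4274 → include.
Rate on top 2: 0.8419. amphipods: 2.53 > 0.8419 → include.
Rate on top 3: 1.284. isopods: 1.63 > 1.284 → include.
Rate on top 4: 1.324. polychaete worms: 0.75 < 1.324 → exclude; stop.
Optimal diet: mud crabs, small clams, amphipods, isopods — 4 of 5 types.

4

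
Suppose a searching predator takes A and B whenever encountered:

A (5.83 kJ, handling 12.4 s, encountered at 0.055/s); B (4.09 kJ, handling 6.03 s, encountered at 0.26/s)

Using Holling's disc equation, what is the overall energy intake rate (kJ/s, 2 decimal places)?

0.43 kJ/s

Energy encountered per unit search time: 0.055×5.83 + 0.26×4.09 = 1.384 kJ/s.
Handling time per unit search time: 0.055×12.4 + 0.26×6.03 = 2.25.
Rate = 1.384/(1 + 2.25) = 0.4259 kJ/s.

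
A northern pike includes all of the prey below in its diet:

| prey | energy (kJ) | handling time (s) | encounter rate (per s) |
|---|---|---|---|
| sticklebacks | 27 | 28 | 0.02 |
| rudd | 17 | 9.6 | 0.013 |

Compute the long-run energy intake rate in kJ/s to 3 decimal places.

R = Σλ_iE_i / (1 + Σλ_ih_i)
Numerator: 0.02×27 + 0.013×17 = 0.761
Denominator: 1 + 0.02×28 + 0.013×9.6 = 1.685
R = 0.761/1.685 = 0.4517 kJ/s

0.452 kJ/s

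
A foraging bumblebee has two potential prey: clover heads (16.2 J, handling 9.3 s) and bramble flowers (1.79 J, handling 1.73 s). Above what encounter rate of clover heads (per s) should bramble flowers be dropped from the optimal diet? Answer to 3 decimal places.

0.157 per s

The zero-one rule: include bramble flowers iff E₂/h₂ > λE₁/(1+λh₁). Equality gives the switch point.
λE₁h₂ = E₂ + λE₂h₁ ⇒ λ = E₂/(E₁h₂ − E₂h₁) = 1.79/(28.03 − 16.65) = 0.1573 per s.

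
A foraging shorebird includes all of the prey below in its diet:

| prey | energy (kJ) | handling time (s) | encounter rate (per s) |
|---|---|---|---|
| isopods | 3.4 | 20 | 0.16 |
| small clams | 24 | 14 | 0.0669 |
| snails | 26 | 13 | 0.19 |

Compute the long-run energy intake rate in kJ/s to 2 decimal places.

0.93 kJ/s

Energy encountered per unit search time: 0.16×3.4 + 0.0669×24 + 0.19×26 = 7.09 kJ/s.
Handling time per unit search time: 0.16×20 + 0.0669×14 + 0.19×13 = 6.607.
Rate = 7.09/(1 + 6.607) = 0.932 kJ/s.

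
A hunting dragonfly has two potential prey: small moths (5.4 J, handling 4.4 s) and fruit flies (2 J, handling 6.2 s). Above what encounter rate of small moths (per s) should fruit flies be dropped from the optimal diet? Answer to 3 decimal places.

At the threshold, the rate on small moths alone equals the profitability of fruit flies: λ·5.4/(1 + λ·4.4) = 2/6.2 = 0.3226.
Rearranging, λ(5.4 − 0.3226×4.4) = 0.3226, so λ = 0.3226/3.981 = 0.08104 per s.

0.081 per s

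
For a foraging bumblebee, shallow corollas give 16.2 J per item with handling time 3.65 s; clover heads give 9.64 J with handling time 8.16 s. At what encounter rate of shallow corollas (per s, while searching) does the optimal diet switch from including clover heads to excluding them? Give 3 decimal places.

0.099 per s

At the threshold, the rate on shallow corollas alone equals the profitability of clover heads: λ·16.2/(1 + λ·3.65) = 9.64/8.16 = 1.181.
Rearranging, λ(16.2 − 1.181×3.65) = 1.181, so λ = 1.181/11.89 = 0.09938 per s.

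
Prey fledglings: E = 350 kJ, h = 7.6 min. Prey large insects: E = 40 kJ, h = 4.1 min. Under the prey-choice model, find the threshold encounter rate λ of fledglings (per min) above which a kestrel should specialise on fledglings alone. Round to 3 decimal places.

At the threshold, the rate on fledglings alone equals the profitability of large insects: λ·350/(1 + λ·7.6) = 40/4.1 = 9.756.
Rearranging, λ(350 − 9.756×7.6) = 9.756, so λ = 9.756/275.9 = 0.03537 per min.

0.035 per min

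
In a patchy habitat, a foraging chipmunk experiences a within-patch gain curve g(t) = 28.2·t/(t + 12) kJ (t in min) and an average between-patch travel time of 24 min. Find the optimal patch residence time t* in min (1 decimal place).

17.0 min

Maximise g(t)/(T+t): set derivative to zero → g'(t)(T+t) = g(t).
g'(t) = 28.2·12/(t + 12)². Setting 28.2·12/(t+12)² = 28.2t/[(t+12)(24+t)] gives 12(24+t) = t(t+12), so t² = 12×24 = 288.
t* = √288 = 16.97 min.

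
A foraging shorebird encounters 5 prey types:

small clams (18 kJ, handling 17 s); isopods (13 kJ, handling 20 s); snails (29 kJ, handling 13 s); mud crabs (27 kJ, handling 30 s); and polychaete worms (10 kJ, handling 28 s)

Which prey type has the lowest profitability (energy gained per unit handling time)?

In descending order of E/h:
snails: 29/13 = 2.23 kJ/s
small clams: 18/17 = 1.06 kJ/s
mud crabs: 27/30 = 0.9 kJ/s
isopods: 13/20 = 0.65 kJ/s
polychaete worms: 10/28 = 0.357 kJ/s

polychaete worms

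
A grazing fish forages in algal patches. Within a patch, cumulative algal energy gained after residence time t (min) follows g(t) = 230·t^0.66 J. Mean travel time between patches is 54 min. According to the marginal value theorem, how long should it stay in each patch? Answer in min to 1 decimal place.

104.8 min

By the marginal value theorem, leave when the instantaneous gain rate g'(t) equals the habitat-wide average g(t)/(T + t).
g'(t) = 0.66·230·t^-0.34. Setting 0.66·230·t^-0.34 = 230·t^0.66/(54+t) gives 0.66(54+t) = t, so 0.34·t = 0.66×54.
t* = 0.66×54/0.34 = 104.8 min.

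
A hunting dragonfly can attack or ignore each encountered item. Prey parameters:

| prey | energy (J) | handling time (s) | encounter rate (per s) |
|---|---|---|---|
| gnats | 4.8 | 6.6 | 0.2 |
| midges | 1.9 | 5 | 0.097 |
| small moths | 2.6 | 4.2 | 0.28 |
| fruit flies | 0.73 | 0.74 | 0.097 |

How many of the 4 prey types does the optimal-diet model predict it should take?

3

Rank by E/h (J/s): fruit flies 0.986, gnats 0.727, small moths 0.619, midges 0.38. Include each in turn until the next type's E/h falls below the running intake rate.
Rate on top 1: 0.06607. gnats: 0.727 > 0.06607 → include.
Rate on top 2: 0.431. small moths: 0.619 > 0.431 → include.
Rate on top 3: 0.493. midges: 0.38 < 0.493 → exclude; stop.
Optimal diet: fruit flies, gnats, small moths — 3 of 4 types.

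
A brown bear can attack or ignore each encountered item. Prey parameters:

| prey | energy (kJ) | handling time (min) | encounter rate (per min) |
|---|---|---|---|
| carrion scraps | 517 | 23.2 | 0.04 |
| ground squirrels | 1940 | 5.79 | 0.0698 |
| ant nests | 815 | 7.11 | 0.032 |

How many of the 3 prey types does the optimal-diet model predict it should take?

Profitabilities (E/h, kJ/min): ground squirrels 335, ant nests 115, carrion scraps 22.3. Add prey in this order while the next type's profitability exceeds the intake rate on those already taken.
Rate on top 1: 96.44. ant nests: 115 > 96.44 → include.
Rate on top 2: 98.97. carrion scraps: 22.3 < 98.97 → exclude; stop.
Optimal diet: ground squirrels, ant nests — 2 of 3 types.

2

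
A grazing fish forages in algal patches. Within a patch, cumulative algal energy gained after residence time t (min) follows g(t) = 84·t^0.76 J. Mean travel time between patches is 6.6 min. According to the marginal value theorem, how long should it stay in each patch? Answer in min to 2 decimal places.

By the marginal value theorem, leave when the instantaneous gain rate g'(t) equals the habitat-wide average g(t)/(T + t).
g'(t) = 0.76·84·t^-0.24. Setting 0.76·84·t^-0.24 = 84·t^0.76/(6.6+t) gives 0.76(6.6+t) = t, so 0.24·t = 0.76×6.6.
t* = 0.76×6.6/0.24 = 20.9 min.

20.90 min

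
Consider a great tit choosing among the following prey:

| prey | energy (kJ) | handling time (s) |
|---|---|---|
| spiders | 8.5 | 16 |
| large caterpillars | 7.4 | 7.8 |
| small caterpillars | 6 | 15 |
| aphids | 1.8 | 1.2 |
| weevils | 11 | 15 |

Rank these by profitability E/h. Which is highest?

aphids

Profitability E/h (kJ/s): spiders = 8.5/16 = 0.531, large caterpillars = 7.4/7.8 = 0.949, small caterpillars = 6/15 = 0.4, aphids = 1.8/1.2 = 1.5, weevils = 11/15 = 0.733.
Ranked: aphids > large caterpillars > weevils > spiders > small caterpillars.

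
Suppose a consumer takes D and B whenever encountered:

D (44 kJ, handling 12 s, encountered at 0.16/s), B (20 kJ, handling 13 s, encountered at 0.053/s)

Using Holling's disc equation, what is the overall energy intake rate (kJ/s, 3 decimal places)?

2.244 kJ/s

R = Σλ_iE_i / (1 + Σλ_ih_i)
Numerator: 0.16×44 + 0.053×20 = 8.1
Denominator: 1 + 0.16×12 + 0.053×13 = 3.609
R = 8.1/3.609 = 2.244 kJ/s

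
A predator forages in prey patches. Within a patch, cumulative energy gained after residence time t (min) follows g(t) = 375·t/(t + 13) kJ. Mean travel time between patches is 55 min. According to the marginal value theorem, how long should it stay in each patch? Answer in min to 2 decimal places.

Maximise g(t)/(T+t): set derivative to zero → g'(t)(T+t) = g(t).
g'(t) = 375·13/(t + 13)². Setting 375·13/(t+13)² = 375t/[(t+13)(55+t)] gives 13(55+t) = t(t+13), so t² = 13×55 = 715.
t* = √715 = 26.74 min.

26.74 min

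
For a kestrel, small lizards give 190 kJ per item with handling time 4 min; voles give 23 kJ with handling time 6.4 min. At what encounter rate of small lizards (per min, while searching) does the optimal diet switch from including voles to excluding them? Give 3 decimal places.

0.020 per min

The zero-one rule: include voles iff E₂/h₂ > λE₁/(1+λh₁). Equality gives the switch point.
λE₁h₂ = E₂ + λE₂h₁ ⇒ λ = E₂/(E₁h₂ − E₂h₁) = 23/(1216 − 92) = 0.02046 per min.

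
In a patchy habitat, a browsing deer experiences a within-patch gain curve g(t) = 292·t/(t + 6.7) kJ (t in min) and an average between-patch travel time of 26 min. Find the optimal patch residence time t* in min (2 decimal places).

13.20 min

Optimal t* satisfies g'(t*) = g(t*)/(T + t*).
g'(t) = 292·6.7/(t + 6.7)². Setting 292·6.7/(t+6.7)² = 292t/[(t+6.7)(26+t)] gives 6.7(26+t) = t(t+6.7), so t² = 6.7×26 = 174.2.
t* = √174.2 = 13.2 min.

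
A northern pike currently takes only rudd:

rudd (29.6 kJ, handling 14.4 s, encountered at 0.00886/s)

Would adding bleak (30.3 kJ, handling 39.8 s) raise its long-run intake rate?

Intake rate on the current diet: R = (0.00886×29.6) / (1 + 0.00886×14.4) = 0.2623/1.128 = 0.2326 kJ/s.
bleak: E/h = 30.3/39.8 = 0.7613 kJ/s.
Since 0.7613 > R, including bleak increases the long-run rate.

Yes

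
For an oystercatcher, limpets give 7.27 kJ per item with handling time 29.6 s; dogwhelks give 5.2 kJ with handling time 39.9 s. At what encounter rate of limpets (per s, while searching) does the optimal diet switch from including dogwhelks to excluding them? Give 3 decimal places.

0.038 per s

Drop dogwhelks once their profitability E₂/h₂ falls below the rate achievable on limpets alone: E₂/h₂ = λE₁/(1 + λh₁).
Solve for λ: λE₁h₂ = E₂(1 + λh₁) → λ(E₁h₂ − E₂h₁) = E₂ → λ = E₂/(E₁h₂ − E₂h₁).
λ = 5.2/(7.27×39.9 − 5.2×29.6) = 5.2/136.2 = 0.03819 per s.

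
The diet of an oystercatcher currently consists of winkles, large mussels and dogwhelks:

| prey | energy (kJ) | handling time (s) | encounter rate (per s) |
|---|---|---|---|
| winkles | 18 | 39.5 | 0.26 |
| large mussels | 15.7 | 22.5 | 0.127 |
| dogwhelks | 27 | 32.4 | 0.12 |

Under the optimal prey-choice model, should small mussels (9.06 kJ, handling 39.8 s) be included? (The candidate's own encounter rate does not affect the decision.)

Current rate: (0.26×18 + 0.127×15.7 + 0.12×27)/(1 + 0.26×39.5 + 0.127×22.5 + 0.12×32.4) = 0.5503 kJ/s.
small mussels: E/h = 9.06/39.8 = 0.2276 kJ/s.
Since 0.2276 < R, time spent handling small mussels is better spent searching.

No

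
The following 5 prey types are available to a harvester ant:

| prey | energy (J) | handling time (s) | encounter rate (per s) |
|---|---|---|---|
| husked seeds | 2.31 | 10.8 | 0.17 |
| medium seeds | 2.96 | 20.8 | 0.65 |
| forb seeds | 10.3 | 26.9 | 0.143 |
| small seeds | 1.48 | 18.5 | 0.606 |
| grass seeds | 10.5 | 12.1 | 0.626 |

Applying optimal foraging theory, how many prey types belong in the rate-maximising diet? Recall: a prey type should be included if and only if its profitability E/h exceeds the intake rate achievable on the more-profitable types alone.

Rank by E/h (J/s): grass seeds 0.868, forb seeds 0.383, husked seeds 0.214, medium seeds 0.142, small seeds 0.08. Include each in turn until the next type's E/h falls below the running intake rate.
Rate on top 1: 0.7666. forb seeds: 0.383 < 0.7666 → exclude; stop.
Optimal diet: grass seeds — 1 of 5 types.

1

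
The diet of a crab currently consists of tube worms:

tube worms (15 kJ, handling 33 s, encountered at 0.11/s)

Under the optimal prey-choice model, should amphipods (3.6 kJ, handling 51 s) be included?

On tube worms alone, R = ΣλE/(1+Σλh) = 1.65/4.63 = 0.3564 kJ/s.
Profitability of amphipods: 3.6/51 = 0.07059 kJ/s.
0.07059 < 0.3564, so adding amphipods would lower the average — exclude it.

No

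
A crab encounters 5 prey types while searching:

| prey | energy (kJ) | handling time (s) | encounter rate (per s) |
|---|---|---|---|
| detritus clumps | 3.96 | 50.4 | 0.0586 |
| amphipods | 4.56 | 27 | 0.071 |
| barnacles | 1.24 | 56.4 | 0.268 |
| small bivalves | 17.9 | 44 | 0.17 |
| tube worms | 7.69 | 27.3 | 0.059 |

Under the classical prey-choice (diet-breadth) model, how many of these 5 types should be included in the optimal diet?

E/h in descending order: small bivalves 0.407, tube worms 0.282, amphipods 0.169, detritus clumps 0.0786, barnacles 0.022 kJ/s. The optimal diet is the largest prefix of this list for which every included type satisfies E_i/h_i > R on the types above it.
Rate on top 1: 0.3588. tube worms: 0.282 < 0.3588 → exclude; stop.
Optimal diet: small bivalves — 1 of 5 types.

1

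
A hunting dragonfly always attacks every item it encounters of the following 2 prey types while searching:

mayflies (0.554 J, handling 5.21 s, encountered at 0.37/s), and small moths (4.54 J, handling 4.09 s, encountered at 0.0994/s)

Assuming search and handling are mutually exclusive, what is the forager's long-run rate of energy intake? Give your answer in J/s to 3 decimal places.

R = (0.37×0.554 + 0.0994×4.54) / (1 + 0.37×5.21 + 0.0994×4.09) = 0.6563/3.334 = 0.1968 J/s.

0.197 J/s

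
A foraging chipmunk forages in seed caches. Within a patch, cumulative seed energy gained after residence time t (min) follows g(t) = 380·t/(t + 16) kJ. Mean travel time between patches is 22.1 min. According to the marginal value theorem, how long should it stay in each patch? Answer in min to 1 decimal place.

Maximise g(t)/(T+t): set derivative to zero → g'(t)(T+t) = g(t).
g'(t) = 380·16/(t + 16)². Setting 380·16/(t+16)² = 380t/[(t+16)(22.1+t)] gives 16(22.1+t) = t(t+16), so t² = 16×22.1 = 353.6.
t* = √353.6 = 18.8 min.

18.8 min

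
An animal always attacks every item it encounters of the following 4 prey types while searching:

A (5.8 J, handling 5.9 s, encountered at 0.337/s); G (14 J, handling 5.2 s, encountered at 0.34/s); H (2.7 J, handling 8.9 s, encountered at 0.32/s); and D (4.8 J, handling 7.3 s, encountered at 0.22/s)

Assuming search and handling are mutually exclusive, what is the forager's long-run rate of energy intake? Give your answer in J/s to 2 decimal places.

Energy encountered per unit search time: 0.337×5.8 + 0.34×14 + 0.32×2.7 + 0.22×4.8 = 8.635 J/s.
Handling time per unit search time: 0.337×5.9 + 0.34×5.2 + 0.32×8.9 + 0.22×7.3 = 8.21.
Rate = 8.635/(1 + 8.21) = 0.9375 J/s.

0.94 J/s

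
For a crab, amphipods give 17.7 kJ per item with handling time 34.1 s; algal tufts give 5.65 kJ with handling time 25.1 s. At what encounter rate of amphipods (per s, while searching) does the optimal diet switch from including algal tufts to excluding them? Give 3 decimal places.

At the threshold, the rate on amphipods alone equals the profitability of algal tufts: λ·17.7/(1 + λ·34.1) = 5.65/25.1 = 0.2251.
Rearranging, λ(17.7 − 0.2251×34.1) = 0.2251, so λ = 0.2251/10.02 = 0.02246 per s.

0.022 per s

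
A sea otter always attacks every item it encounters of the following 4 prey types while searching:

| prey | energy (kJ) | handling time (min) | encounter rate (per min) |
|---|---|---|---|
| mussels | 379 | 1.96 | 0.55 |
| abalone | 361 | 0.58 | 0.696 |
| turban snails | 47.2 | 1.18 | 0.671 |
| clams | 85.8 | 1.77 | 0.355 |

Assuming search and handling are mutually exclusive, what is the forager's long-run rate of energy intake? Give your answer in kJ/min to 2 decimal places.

R = Σλ_iE_i / (1 + Σλ_ih_i)
Numerator: 0.55×379 + 0.696×361 + 0.671×47.2 + 0.355×85.8 = 521.8
Denominator: 1 + 0.55×1.96 + 0.696×0.58 + 0.671×1.18 + 0.355×1.77 = 3.902
R = 521.8/3.902 = 133.7 kJ/min

133.74 kJ/min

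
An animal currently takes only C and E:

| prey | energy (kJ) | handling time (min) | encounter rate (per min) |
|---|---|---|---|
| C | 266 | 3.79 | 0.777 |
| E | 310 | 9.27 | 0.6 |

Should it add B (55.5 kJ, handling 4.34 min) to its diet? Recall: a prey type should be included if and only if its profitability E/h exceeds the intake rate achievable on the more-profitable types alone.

On C and E alone, R = ΣλE/(1+Σλh) = 392.7/9.507 = 41.31 kJ/min.
Profitability of B: 55.5/4.34 = 12.79 kJ/min.
12.79 < 41.31, so adding B would lower the average — exclude it.

No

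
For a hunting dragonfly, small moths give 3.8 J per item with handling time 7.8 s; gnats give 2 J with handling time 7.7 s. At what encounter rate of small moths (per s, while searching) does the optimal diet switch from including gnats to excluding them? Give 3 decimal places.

0.146 per s

Drop gnats once their profitability E₂/h₂ falls below the rate achievable on small moths alone: E₂/h₂ = λE₁/(1 + λh₁).
Solve for λ: λE₁h₂ = E₂(1 + λh₁) → λ(E₁h₂ − E₂h₁) = E₂ → λ = E₂/(E₁h₂ − E₂h₁).
λ = 2/(3.8×7.7 − 2×7.8) = 2/13.66 = 0.1464 per s.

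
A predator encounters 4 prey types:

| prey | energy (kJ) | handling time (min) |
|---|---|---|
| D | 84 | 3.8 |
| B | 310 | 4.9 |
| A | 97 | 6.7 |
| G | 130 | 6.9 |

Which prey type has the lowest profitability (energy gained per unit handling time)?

In descending order of E/h:
B: 310/4.9 = 63.3 kJ/min
D: 84/3.8 = 22.1 kJ/min
G: 130/6.9 = 18.8 kJ/min
A: 97/6.7 = 14.5 kJ/min

A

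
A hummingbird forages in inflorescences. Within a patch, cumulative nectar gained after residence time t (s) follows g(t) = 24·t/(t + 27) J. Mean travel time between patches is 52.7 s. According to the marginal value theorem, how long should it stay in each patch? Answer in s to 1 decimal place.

37.7 s

Maximise g(t)/(T+t): set derivative to zero → g'(t)(T+t) = g(t).
g'(t) = 24·27/(t + 27)². Setting 24·27/(t+27)² = 24t/[(t+27)(52.7+t)] gives 27(52.7+t) = t(t+27), so t² = 27×52.7 = 1423.
t* = √1423 = 37.72 s.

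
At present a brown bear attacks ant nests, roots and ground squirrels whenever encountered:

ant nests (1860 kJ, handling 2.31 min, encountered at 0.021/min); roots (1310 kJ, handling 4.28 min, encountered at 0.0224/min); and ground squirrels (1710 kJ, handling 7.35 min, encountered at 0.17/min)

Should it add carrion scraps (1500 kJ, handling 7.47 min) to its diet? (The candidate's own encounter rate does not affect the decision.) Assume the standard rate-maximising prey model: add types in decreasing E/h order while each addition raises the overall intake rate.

Yes

Intake rate on the current diet: R = (0.021×1860 + 0.0224×1310 + 0.17×1710) / (1 + 0.021×2.31 + 0.0224×4.28 + 0.17×7.35) = 359.1/2.394 = 150 kJ/min.
carrion scraps: E/h = 1500/7.47 = 200.8 kJ/min.
Since 200.8 > R, including carrion scraps increases the long-run rate.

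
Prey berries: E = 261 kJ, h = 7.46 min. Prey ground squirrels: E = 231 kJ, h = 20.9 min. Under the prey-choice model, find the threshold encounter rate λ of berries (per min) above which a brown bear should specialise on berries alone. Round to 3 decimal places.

0.062 per min

Drop ground squirrels once their profitability E₂/h₂ falls below the rate achievable on berries alone: E₂/h₂ = λE₁/(1 + λh₁).
Solve for λ: λE₁h₂ = E₂(1 + λh₁) → λ(E₁h₂ − E₂h₁) = E₂ → λ = E₂/(E₁h₂ − E₂h₁).
λ = 231/(261×20.9 − 231×7.46) = 231/3732 = 0.0619 per min.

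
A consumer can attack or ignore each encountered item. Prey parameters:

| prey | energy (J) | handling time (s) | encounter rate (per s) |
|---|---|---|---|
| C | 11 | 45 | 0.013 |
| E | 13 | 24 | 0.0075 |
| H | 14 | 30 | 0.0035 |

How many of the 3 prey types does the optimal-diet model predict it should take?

3

Profitabilities (E/h, J/s): E 0.542, H 0.467, C 0.244. Add prey in this order while the next type's profitability exceeds the intake rate on those already taken.
Rate on top 1: 0.08263. H: 0.467 > 0.08263 → include.
Rate on top 2: 0.114. C: 0.244 > 0.114 → include.
Optimal diet: E, H, C — 3 of 3 types.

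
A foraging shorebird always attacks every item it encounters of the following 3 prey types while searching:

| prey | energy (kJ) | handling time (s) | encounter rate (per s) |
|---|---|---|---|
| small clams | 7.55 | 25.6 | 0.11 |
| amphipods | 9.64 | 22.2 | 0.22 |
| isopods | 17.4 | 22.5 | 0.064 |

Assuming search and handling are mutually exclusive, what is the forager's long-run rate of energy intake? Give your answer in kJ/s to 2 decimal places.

0.40 kJ/s

Energy encountered per unit search time: 0.11×7.55 + 0.22×9.64 + 0.064×17.4 = 4.065 kJ/s.
Handling time per unit search time: 0.11×25.6 + 0.22×22.2 + 0.064×22.5 = 9.14.
Rate = 4.065/(1 + 9.14) = 0.4009 kJ/s.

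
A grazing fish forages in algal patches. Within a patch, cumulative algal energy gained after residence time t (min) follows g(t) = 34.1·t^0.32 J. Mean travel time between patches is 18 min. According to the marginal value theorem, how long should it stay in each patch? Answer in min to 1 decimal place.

Maximise g(t)/(T+t): set derivative to zero → g'(t)(T+t) = g(t).
g'(t) = 0.32·34.1·t^-0.68. Setting 0.32·34.1·t^-0.68 = 34.1·t^0.32/(18+t) gives 0.32(18+t) = t, so 0.68·t = 0.32×18.
t* = 0.32×18/0.68 = 8.471 min.

8.5 min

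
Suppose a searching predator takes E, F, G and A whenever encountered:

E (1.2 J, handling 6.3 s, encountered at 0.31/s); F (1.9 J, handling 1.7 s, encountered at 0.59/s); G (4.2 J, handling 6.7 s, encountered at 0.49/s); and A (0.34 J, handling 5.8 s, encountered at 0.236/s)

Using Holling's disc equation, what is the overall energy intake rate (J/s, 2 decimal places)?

R = (0.31×1.2 + 0.59×1.9 + 0.49×4.2 + 0.236×0.34) / (1 + 0.31×6.3 + 0.59×1.7 + 0.49×6.7 + 0.236×5.8) = 3.631/8.608 = 0.4219 J/s.

0.42 J/s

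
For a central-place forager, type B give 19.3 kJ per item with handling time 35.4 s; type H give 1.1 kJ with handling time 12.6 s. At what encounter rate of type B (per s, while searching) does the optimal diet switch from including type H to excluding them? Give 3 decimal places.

Drop type H once their profitability E₂/h₂ falls below the rate achievable on type B alone: E₂/h₂ = λE₁/(1 + λh₁).
Solve for λ: λE₁h₂ = E₂(1 + λh₁) → λ(E₁h₂ − E₂h₁) = E₂ → λ = E₂/(E₁h₂ − E₂h₁).
λ = 1.1/(19.3×12.6 − 1.1×35.4) = 1.1/204.2 = 0.005386 per s.

0.005 per s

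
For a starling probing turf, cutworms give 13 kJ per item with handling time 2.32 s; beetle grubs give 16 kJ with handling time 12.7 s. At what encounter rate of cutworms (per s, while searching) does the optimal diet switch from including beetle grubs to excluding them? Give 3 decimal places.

At the threshold, the rate on cutworms alone equals the profitability of beetle grubs: λ·13/(1 + λ·2.32) = 16/12.7 = 1.26.
Rearranging, λ(13 − 1.26×2.32) = 1.26, so λ = 1.26/10.08 = 0.125 per s.

0.125 per s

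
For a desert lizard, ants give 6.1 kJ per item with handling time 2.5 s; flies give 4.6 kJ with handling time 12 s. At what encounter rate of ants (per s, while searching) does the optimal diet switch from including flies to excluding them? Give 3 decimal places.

Drop flies once their profitability E₂/h₂ falls below the rate achievable on ants alone: E₂/h₂ = λE₁/(1 + λh₁).
Solve for λ: λE₁h₂ = E₂(1 + λh₁) → λ(E₁h₂ − E₂h₁) = E₂ → λ = E₂/(E₁h₂ − E₂h₁).
λ = 4.6/(6.1×12 − 4.6×2.5) = 4.6/61.7 = 0.07455 per s.

0.075 per s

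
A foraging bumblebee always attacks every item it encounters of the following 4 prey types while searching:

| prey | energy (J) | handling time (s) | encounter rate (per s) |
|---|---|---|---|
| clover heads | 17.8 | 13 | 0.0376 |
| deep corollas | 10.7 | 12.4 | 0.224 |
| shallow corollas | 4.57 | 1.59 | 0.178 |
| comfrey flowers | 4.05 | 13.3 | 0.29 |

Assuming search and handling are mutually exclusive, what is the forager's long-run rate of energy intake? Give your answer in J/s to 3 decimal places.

0.601 J/s

Energy encountered per unit search time: 0.0376×17.8 + 0.224×10.7 + 0.178×4.57 + 0.29×4.05 = 5.054 J/s.
Handling time per unit search time: 0.0376×13 + 0.224×12.4 + 0.178×1.59 + 0.29×13.3 = 7.406.
Rate = 5.054/(1 + 7.406) = 0.6012 J/s.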